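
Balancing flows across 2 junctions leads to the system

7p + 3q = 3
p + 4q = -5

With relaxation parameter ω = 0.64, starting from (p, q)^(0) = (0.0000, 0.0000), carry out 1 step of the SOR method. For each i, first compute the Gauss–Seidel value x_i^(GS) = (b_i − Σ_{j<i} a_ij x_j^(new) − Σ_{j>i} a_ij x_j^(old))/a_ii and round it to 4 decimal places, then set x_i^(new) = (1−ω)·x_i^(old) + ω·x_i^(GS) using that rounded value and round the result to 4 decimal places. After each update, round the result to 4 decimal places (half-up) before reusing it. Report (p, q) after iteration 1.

Iteration 1:
  p: GS value = (3 - (3)·0.0000) / (7) = 0.4286;  p ← (1−ω)·0.0000 + ω·0.4286 = 0.2743
  q: GS value = (-5 - (1)·0.2743) / (4) = -1.3186;  q ← (1−ω)·0.0000 + ω·-1.3186 = -0.8439

(0.2743, -0.8439)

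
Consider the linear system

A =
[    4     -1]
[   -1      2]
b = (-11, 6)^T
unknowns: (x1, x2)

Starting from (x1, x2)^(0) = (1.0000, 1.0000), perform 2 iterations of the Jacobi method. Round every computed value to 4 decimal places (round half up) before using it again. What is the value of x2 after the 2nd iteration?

1.7500

Iteration 1:
  x1 = (-11 - (-1)·1.0000) / (4) = -2.5000
  x2 = (6 - (-1)·1.0000) / (2) = 3.5000
Iteration 2:
  x1 = (-11 - (-1)·3.5000) / (4) = -1.8750
  x2 = (6 - (-1)·-2.5000) / (2) = 1.7500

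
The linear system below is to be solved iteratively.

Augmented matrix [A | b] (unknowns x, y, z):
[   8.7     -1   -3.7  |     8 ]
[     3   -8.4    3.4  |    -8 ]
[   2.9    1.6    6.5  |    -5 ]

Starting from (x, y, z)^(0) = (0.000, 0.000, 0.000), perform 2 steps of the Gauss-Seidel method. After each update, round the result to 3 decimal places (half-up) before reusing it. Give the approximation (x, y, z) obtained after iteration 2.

Iteration 1:
  x = (8 - (-1)·0.000 - (-3.7)·0.000) / (8.7) = 0.920
  y = (-8 - (3)·0.920 - (3.4)·0.000) / (-8.4) = 1.281
  z = (-5 - (2.9)·0.920 - (1.6)·1.281) / (6.5) = -1.495
Iteration 2:
  x = (8 - (-1)·1.281 - (-3.7)·-1.495) / (8.7) = 0.431
  y = (-8 - (3)·0.431 - (3.4)·-1.495) / (-8.4) = 0.501
  z = (-5 - (2.9)·0.431 - (1.6)·0.501) / (6.5) = -1.085

(0.431, 0.501, -1.085)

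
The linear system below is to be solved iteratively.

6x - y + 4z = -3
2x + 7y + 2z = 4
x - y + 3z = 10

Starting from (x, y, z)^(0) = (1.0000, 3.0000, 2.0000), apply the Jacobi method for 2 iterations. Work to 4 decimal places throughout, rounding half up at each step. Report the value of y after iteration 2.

-0.1905

Iteration 1:
  x = (-3 - (-1)·3.0000 - (4)·2.0000) / (6) = -1.3333
  y = (4 - (2)·1.0000 - (2)·2.0000) / (7) = -0.2857
  z = (10 - (1)·1.0000 - (-1)·3.0000) / (3) = 4.0000
Iteration 2:
  x = (-3 - (-1)·-0.2857 - (4)·4.0000) / (6) = -3.2143
  y = (4 - (2)·-1.3333 - (2)·4.0000) / (7) = -0.1905
  z = (10 - (1)·-1.3333 - (-1)·-0.2857) / (3) = 3.6825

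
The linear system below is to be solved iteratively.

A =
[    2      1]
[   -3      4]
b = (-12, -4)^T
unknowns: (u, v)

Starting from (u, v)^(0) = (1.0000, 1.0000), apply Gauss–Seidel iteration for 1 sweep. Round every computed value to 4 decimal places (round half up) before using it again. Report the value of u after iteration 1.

-6.5000

Iteration 1:
  u = (-12 - (1)·1.0000) / (2) = -6.5000
  v = (-4 - (-3)·-6.5000) / (4) = -5.8750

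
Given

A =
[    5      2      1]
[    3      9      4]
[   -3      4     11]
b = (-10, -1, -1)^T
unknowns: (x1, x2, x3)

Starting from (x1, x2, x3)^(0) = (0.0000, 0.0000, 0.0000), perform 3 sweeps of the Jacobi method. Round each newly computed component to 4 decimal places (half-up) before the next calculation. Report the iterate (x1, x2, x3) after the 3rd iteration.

Iteration 1:
  x1 = (-10 - (2)·0.0000 - (1)·0.0000) / (5) = -2.0000
  x2 = (-1 - (3)·0.0000 - (4)·0.0000) / (9) = -0.1111
  x3 = (-1 - (-3)·0.0000 - (4)·0.0000) / (11) = -0.0909
Iteration 2:
  x1 = (-10 - (2)·-0.1111 - (1)·-0.0909) / (5) = -1.9374
  x2 = (-1 - (3)·-2.0000 - (4)·-0.0909) / (9) = 0.5960
  x3 = (-1 - (-3)·-2.0000 - (4)·-0.1111) / (11) = -0.5960
Iteration 3:
  x1 = (-10 - (2)·0.5960 - (1)·-0.5960) / (5) = -2.1192
  x2 = (-1 - (3)·-1.9374 - (4)·-0.5960) / (9) = 0.7996
  x3 = (-1 - (-3)·-1.9374 - (4)·0.5960) / (11) = -0.8360

(-2.1192, 0.7996, -0.8360)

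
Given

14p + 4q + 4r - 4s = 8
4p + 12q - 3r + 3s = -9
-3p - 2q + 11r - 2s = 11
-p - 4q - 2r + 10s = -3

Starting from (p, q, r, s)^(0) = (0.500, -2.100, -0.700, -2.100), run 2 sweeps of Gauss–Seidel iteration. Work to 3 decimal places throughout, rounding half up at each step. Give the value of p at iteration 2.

0.458

Iteration 1:
  p = (8 - (4)·-2.100 - (4)·-0.700 - (-4)·-2.100) / (14) = 0.771
  q = (-9 - (4)·0.771 - (-3)·-0.700 - (3)·-2.100) / (12) = -0.657
  r = (11 - (-3)·0.771 - (-2)·-0.657 - (-2)·-2.100) / (11) = 0.709
  s = (-3 - (-1)·0.771 - (-4)·-0.657 - (-2)·0.709) / (10) = -0.344
Iteration 2:
  p = (8 - (4)·-0.657 - (4)·0.709 - (-4)·-0.344) / (14) = 0.458
  q = (-9 - (4)·0.458 - (-3)·0.709 - (3)·-0.344) / (12) = -0.639
  r = (11 - (-3)·0.458 - (-2)·-0.639 - (-2)·-0.344) / (11) = 0.946
  s = (-3 - (-1)·0.458 - (-4)·-0.639 - (-2)·0.946) / (10) = -0.321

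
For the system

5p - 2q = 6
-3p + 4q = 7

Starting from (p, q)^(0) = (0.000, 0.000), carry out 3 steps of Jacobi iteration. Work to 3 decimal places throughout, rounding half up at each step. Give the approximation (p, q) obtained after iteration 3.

(2.260, 3.175)

Iteration 1:
  p = (6 - (-2)·0.000) / (5) = 1.200
  q = (7 - (-3)·0.000) / (4) = 1.750
Iteration 2:
  p = (6 - (-2)·1.750) / (5) = 1.900
  q = (7 - (-3)·1.200) / (4) = 2.650
Iteration 3:
  p = (6 - (-2)·2.650) / (5) = 2.260
  q = (7 - (-3)·1.900) / (4) = 3.175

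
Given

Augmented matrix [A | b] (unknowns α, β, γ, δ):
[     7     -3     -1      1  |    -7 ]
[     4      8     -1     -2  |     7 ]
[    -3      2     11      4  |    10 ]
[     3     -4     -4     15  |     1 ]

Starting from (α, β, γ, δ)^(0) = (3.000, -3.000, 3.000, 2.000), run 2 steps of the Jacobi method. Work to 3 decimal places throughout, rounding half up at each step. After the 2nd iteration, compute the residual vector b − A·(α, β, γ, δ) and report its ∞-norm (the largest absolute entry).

Iteration 1:
  α = (-7 - (-3)·-3.000 - (-1)·3.000 - (1)·2.000) / (7) = -2.143
  β = (7 - (4)·3.000 - (-1)·3.000 - (-2)·2.000) / (8) = 0.250
  γ = (10 - (-3)·3.000 - (2)·-3.000 - (4)·2.000) / (11) = 1.545
  δ = (1 - (3)·3.000 - (-4)·-3.000 - (-4)·3.000) / (15) = -0.533
Iteration 2:
  α = (-7 - (-3)·0.250 - (-1)·1.545 - (1)·-0.533) / (7) = -0.596
  β = (7 - (4)·-2.143 - (-1)·1.545 - (-2)·-0.533) / (8) = 2.006
  γ = (10 - (-3)·-2.143 - (2)·0.250 - (4)·-0.533) / (11) = 0.473
  δ = (1 - (3)·-2.143 - (-4)·0.250 - (-4)·1.545) / (15) = 0.974
Residual b − A·x = (2.689, -4.243, -4.899, -1.906); ∞-norm = 4.899

4.899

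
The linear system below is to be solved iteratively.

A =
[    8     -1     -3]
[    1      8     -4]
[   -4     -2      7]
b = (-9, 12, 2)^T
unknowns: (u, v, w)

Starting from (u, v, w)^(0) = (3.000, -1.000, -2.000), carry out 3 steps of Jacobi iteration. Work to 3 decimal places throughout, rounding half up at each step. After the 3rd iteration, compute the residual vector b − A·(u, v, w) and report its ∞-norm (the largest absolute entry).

6.979

Iteration 1:
  u = (-9 - (-1)·-1.000 - (-3)·-2.000) / (8) = -2.000
  v = (12 - (1)·3.000 - (-4)·-2.000) / (8) = 0.125
  w = (2 - (-4)·3.000 - (-2)·-1.000) / (7) = 1.714
Iteration 2:
  u = (-9 - (-1)·0.125 - (-3)·1.714) / (8) = -0.467
  v = (12 - (1)·-2.000 - (-4)·1.714) / (8) = 2.607
  w = (2 - (-4)·-2.000 - (-2)·0.125) / (7) = -0.821
Iteration 3:
  u = (-9 - (-1)·2.607 - (-3)·-0.821) / (8) = -1.107
  v = (12 - (1)·-0.467 - (-4)·-0.821) / (8) = 1.148
  w = (2 - (-4)·-0.467 - (-2)·2.607) / (7) = 0.764
Residual b − A·x = (3.296, 6.979, -5.480); ∞-norm = 6.979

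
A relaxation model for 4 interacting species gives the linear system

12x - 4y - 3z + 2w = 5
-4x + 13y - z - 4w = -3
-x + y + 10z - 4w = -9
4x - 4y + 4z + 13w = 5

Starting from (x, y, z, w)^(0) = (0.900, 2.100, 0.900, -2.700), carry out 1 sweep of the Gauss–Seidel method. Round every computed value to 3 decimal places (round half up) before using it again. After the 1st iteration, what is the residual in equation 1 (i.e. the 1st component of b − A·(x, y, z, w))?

-24.015

Iteration 1:
  x = (5 - (-4)·2.100 - (-3)·0.900 - (2)·-2.700) / (12) = 1.792
  y = (-3 - (-4)·1.792 - (-1)·0.900 - (-4)·-2.700) / (13) = -0.441
  z = (-9 - (-1)·1.792 - (1)·-0.441 - (-4)·-2.700) / (10) = -1.757
  w = (5 - (4)·1.792 - (-4)·-0.441 - (4)·-1.757) / (13) = 0.238
Residual b − A·x = (-24.015, 9.096, 11.755, 0.002)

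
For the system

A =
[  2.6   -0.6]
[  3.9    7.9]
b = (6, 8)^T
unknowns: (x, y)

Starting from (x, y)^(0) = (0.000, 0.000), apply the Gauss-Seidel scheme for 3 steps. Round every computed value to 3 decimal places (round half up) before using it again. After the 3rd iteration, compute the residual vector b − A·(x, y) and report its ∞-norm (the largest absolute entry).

Iteration 1:
  x = (6 - (-0.6)·0.000) / (2.6) = 2.308
  y = (8 - (3.9)·2.308) / (7.9) = -0.127
Iteration 2:
  x = (6 - (-0.6)·-0.127) / (2.6) = 2.278
  y = (8 - (3.9)·2.278) / (7.9) = -0.112
Iteration 3:
  x = (6 - (-0.6)·-0.112) / (2.6) = 2.282
  y = (8 - (3.9)·2.282) / (7.9) = -0.114
Residual b − A·x = (-0.002, 0.001); ∞-norm = 0.002

0.002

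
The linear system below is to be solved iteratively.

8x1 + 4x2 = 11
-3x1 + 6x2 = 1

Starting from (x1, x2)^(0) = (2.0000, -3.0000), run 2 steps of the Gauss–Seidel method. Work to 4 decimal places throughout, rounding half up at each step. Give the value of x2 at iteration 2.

Iteration 1:
  x1 = (11 - (4)·-3.0000) / (8) = 2.8750
  x2 = (1 - (-3)·2.8750) / (6) = 1.6042
Iteration 2:
  x1 = (11 - (4)·1.6042) / (8) = 0.5729
  x2 = (1 - (-3)·0.5729) / (6) = 0.4531

0.4531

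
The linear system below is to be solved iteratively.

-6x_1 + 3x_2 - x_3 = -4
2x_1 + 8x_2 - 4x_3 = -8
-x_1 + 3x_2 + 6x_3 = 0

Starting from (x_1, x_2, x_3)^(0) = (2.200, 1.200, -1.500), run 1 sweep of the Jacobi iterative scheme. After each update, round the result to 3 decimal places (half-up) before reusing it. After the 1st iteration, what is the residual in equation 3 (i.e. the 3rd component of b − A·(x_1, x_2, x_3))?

9.815

Iteration 1:
  x_1 = (-4 - (3)·1.200 - (-1)·-1.500) / (-6) = 1.517
  x_2 = (-8 - (2)·2.200 - (-4)·-1.500) / (8) = -2.300
  x_3 = (0 - (-1)·2.200 - (3)·1.200) / (6) = -0.233
Residual b − A·x = (11.769, 6.434, 9.815)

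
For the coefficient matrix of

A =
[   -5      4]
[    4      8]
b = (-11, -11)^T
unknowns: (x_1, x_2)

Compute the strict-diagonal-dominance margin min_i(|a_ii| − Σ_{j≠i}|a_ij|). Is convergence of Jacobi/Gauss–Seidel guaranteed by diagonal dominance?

1

row 1: |-5| − (4) = 1
row 2: |8| − (4) = 4
minimum over rows = 1 → strictly diagonally dominant (convergence guaranteed)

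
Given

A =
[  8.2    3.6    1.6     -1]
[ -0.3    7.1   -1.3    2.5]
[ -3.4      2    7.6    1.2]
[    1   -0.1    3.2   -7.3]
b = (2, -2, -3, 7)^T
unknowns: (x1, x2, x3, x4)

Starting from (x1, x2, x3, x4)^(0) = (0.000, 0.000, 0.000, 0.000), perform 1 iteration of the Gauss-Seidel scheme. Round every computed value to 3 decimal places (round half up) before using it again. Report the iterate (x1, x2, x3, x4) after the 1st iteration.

(0.244, -0.271, -0.214, -1.016)

Iteration 1:
  x1 = (2 - (3.6)·0.000 - (1.6)·0.000 - (-1)·0.000) / (8.2) = 0.244
  x2 = (-2 - (-0.3)·0.244 - (-1.3)·0.000 - (2.5)·0.000) / (7.1) = -0.271
  x3 = (-3 - (-3.4)·0.244 - (2)·-0.271 - (1.2)·0.000) / (7.6) = -0.214
  x4 = (7 - (1)·0.244 - (-0.1)·-0.271 - (3.2)·-0.214) / (-7.3) = -1.016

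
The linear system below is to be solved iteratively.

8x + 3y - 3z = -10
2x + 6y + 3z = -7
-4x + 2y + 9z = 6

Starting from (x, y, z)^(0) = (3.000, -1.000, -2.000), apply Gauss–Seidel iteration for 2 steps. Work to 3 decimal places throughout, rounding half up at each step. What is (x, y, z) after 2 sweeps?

Iteration 1:
  x = (-10 - (3)·-1.000 - (-3)·-2.000) / (8) = -1.625
  y = (-7 - (2)·-1.625 - (3)·-2.000) / (6) = 0.375
  z = (6 - (-4)·-1.625 - (2)·0.375) / (9) = -0.139
Iteration 2:
  x = (-10 - (3)·0.375 - (-3)·-0.139) / (8) = -1.443
  y = (-7 - (2)·-1.443 - (3)·-0.139) / (6) = -0.616
  z = (6 - (-4)·-1.443 - (2)·-0.616) / (9) = 0.162

(-1.443, -0.616, 0.162)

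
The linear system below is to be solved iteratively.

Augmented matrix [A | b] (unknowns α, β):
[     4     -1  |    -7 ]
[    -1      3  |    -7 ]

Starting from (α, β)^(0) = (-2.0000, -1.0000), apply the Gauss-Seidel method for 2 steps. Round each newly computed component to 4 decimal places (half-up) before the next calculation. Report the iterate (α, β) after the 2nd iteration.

(-2.5000, -3.1667)

Iteration 1:
  α = (-7 - (-1)·-1.0000) / (4) = -2.0000
  β = (-7 - (-1)·-2.0000) / (3) = -3.0000
Iteration 2:
  α = (-7 - (-1)·-3.0000) / (4) = -2.5000
  β = (-7 - (-1)·-2.5000) / (3) = -3.1667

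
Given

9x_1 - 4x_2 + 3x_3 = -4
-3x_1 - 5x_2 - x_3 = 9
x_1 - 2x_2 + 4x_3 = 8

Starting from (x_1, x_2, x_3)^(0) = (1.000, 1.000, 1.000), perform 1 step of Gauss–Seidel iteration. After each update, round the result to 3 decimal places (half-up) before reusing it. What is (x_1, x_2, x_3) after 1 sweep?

(-0.333, -1.800, 1.183)

Iteration 1:
  x_1 = (-4 - (-4)·1.000 - (3)·1.000) / (9) = -0.333
  x_2 = (9 - (-3)·-0.333 - (-1)·1.000) / (-5) = -1.800
  x_3 = (8 - (1)·-0.333 - (-2)·-1.800) / (4) = 1.183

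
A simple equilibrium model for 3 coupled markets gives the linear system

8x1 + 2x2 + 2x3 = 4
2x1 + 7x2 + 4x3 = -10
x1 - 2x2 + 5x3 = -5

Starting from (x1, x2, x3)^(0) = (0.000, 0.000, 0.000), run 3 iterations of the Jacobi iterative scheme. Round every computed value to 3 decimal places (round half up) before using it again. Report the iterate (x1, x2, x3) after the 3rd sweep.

Iteration 1:
  x1 = (4 - (2)·0.000 - (2)·0.000) / (8) = 0.500
  x2 = (-10 - (2)·0.000 - (4)·0.000) / (7) = -1.429
  x3 = (-5 - (1)·0.000 - (-2)·0.000) / (5) = -1.000
Iteration 2:
  x1 = (4 - (2)·-1.429 - (2)·-1.000) / (8) = 1.107
  x2 = (-10 - (2)·0.500 - (4)·-1.000) / (7) = -1.000
  x3 = (-5 - (1)·0.500 - (-2)·-1.429) / (5) = -1.672
Iteration 3:
  x1 = (4 - (2)·-1.000 - (2)·-1.672) / (8) = 1.168
  x2 = (-10 - (2)·1.107 - (4)·-1.672) / (7) = -0.789
  x3 = (-5 - (1)·1.107 - (-2)·-1.000) / (5) = -1.621

(1.168, -0.789, -1.621)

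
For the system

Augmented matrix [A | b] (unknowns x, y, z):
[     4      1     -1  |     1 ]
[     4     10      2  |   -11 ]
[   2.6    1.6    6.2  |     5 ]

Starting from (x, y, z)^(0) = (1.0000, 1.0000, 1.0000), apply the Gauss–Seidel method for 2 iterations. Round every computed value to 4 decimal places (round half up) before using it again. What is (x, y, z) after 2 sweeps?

Iteration 1:
  x = (1 - (1)·1.0000 - (-1)·1.0000) / (4) = 0.2500
  y = (-11 - (4)·0.2500 - (2)·1.0000) / (10) = -1.4000
  z = (5 - (2.6)·0.2500 - (1.6)·-1.4000) / (6.2) = 1.0629
Iteration 2:
  x = (1 - (1)·-1.4000 - (-1)·1.0629) / (4) = 0.8657
  y = (-11 - (4)·0.8657 - (2)·1.0629) / (10) = -1.6589
  z = (5 - (2.6)·0.8657 - (1.6)·-1.6589) / (6.2) = 0.8715

(0.8657, -1.6589, 0.8715)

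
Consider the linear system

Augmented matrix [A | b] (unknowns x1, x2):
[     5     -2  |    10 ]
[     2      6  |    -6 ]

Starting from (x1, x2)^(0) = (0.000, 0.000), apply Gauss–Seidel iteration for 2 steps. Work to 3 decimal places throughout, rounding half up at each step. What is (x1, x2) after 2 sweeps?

(1.333, -1.444)

Iteration 1:
  x1 = (10 - (-2)·0.000) / (5) = 2.000
  x2 = (-6 - (2)·2.000) / (6) = -1.667
Iteration 2:
  x1 = (10 - (-2)·-1.667) / (5) = 1.333
  x2 = (-6 - (2)·1.333) / (6) = -1.444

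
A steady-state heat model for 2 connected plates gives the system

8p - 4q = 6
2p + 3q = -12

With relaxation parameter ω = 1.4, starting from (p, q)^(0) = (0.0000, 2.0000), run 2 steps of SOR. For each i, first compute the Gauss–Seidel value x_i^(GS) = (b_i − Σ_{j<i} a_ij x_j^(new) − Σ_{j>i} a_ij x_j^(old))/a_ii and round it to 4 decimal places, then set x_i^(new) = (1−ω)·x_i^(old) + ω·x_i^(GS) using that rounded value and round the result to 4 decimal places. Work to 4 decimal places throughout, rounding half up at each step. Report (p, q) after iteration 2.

Iteration 1:
  p: GS value = (6 - (-4)·2.0000) / (8) = 1.7500;  p ← (1−ω)·0.0000 + ω·1.7500 = 2.4500
  q: GS value = (-12 - (2)·2.4500) / (3) = -5.6333;  q ← (1−ω)·2.0000 + ω·-5.6333 = -8.6866
Iteration 2:
  p: GS value = (6 - (-4)·-8.6866) / (8) = -3.5933;  p ← (1−ω)·2.4500 + ω·-3.5933 = -6.0106
  q: GS value = (-12 - (2)·-6.0106) / (3) = 0.0071;  q ← (1−ω)·-8.6866 + ω·0.0071 = 3.4846

(-6.0106, 3.4846)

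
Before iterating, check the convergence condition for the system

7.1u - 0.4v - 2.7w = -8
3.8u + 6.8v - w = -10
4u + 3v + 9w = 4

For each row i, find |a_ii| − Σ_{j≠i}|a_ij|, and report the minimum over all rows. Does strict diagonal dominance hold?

2

row 1: |7.1| − (0.4+2.7) = 4
row 2: |6.8| − (3.8+1) = 2
row 3: |9| − (4+3) = 2
minimum over rows = 2 → strictly diagonally dominant (convergence guaranteed)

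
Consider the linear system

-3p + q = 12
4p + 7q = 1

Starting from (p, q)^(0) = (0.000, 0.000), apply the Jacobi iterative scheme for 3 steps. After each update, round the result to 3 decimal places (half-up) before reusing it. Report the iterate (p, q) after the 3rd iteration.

Iteration 1:
  p = (12 - (1)·0.000) / (-3) = -4.000
  q = (1 - (4)·0.000) / (7) = 0.143
Iteration 2:
  p = (12 - (1)·0.143) / (-3) = -3.952
  q = (1 - (4)·-4.000) / (7) = 2.429
Iteration 3:
  p = (12 - (1)·2.429) / (-3) = -3.190
  q = (1 - (4)·-3.952) / (7) = 2.401

(-3.190, 2.401)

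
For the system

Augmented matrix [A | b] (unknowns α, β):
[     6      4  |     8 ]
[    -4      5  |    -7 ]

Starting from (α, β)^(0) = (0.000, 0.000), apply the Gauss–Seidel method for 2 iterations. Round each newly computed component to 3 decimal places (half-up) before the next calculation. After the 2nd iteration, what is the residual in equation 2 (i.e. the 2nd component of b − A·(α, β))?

Iteration 1:
  α = (8 - (4)·0.000) / (6) = 1.333
  β = (-7 - (-4)·1.333) / (5) = -0.334
Iteration 2:
  α = (8 - (4)·-0.334) / (6) = 1.556
  β = (-7 - (-4)·1.556) / (5) = -0.155
Residual b − A·x = (-0.716, -0.001)

-0.001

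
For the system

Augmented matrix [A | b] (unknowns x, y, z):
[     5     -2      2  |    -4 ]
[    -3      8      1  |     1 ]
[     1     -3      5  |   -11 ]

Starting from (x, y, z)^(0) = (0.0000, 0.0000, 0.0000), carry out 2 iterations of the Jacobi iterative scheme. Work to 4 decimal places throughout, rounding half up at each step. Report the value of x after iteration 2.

Iteration 1:
  x = (-4 - (-2)·0.0000 - (2)·0.0000) / (5) = -0.8000
  y = (1 - (-3)·0.0000 - (1)·0.0000) / (8) = 0.1250
  z = (-11 - (1)·0.0000 - (-3)·0.0000) / (5) = -2.2000
Iteration 2:
  x = (-4 - (-2)·0.1250 - (2)·-2.2000) / (5) = 0.1300
  y = (1 - (-3)·-0.8000 - (1)·-2.2000) / (8) = 0.1000
  z = (-11 - (1)·-0.8000 - (-3)·0.1250) / (5) = -1.9650

0.1300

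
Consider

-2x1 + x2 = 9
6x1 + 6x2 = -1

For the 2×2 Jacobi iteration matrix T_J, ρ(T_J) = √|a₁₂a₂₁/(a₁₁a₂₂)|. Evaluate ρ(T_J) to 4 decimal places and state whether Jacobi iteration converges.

0.7071

a₁₂a₂₁/(a₁₁a₂₂) = (1)·(6) / ((-2)·(6)) = -0.500000
ρ = √|-0.500000| = √0.500000 = 0.7071
ρ < 1, so Jacobi converges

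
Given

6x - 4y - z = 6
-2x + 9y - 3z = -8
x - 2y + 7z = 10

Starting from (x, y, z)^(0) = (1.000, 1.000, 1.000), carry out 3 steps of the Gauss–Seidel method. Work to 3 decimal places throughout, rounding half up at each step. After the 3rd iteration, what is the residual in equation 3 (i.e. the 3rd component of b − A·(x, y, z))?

-0.002

Iteration 1:
  x = (6 - (-4)·1.000 - (-1)·1.000) / (6) = 1.833
  y = (-8 - (-2)·1.833 - (-3)·1.000) / (9) = -0.148
  z = (10 - (1)·1.833 - (-2)·-0.148) / (7) = 1.124
Iteration 2:
  x = (6 - (-4)·-0.148 - (-1)·1.124) / (6) = 1.089
  y = (-8 - (-2)·1.089 - (-3)·1.124) / (9) = -0.272
  z = (10 - (1)·1.089 - (-2)·-0.272) / (7) = 1.195
Iteration 3:
  x = (6 - (-4)·-0.272 - (-1)·1.195) / (6) = 1.018
  y = (-8 - (-2)·1.018 - (-3)·1.195) / (9) = -0.264
  z = (10 - (1)·1.018 - (-2)·-0.264) / (7) = 1.208
Residual b − A·x = (0.044, 0.036, -0.002)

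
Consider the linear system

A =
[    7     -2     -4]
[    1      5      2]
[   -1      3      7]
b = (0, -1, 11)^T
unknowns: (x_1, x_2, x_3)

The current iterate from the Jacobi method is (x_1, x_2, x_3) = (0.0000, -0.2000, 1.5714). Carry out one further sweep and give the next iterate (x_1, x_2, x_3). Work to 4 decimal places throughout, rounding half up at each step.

One sweep:
  x_1 = (0 - (-2)·-0.2000 - (-4)·1.5714) / (7) = 0.8408
  x_2 = (-1 - (1)·0.0000 - (2)·1.5714) / (5) = -0.8286
  x_3 = (11 - (-1)·0.0000 - (3)·-0.2000) / (7) = 1.6571

(0.8408, -0.8286, 1.6571)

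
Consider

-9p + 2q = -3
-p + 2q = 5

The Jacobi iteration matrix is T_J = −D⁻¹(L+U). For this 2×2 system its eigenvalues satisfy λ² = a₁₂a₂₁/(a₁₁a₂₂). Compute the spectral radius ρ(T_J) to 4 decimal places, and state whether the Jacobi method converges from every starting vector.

0.3333

a₁₂a₂₁/(a₁₁a₂₂) = (2)·(-1) / ((-9)·(2)) = 0.111111
ρ = √|0.111111| = √0.111111 = 0.3333
ρ < 1, so Jacobi converges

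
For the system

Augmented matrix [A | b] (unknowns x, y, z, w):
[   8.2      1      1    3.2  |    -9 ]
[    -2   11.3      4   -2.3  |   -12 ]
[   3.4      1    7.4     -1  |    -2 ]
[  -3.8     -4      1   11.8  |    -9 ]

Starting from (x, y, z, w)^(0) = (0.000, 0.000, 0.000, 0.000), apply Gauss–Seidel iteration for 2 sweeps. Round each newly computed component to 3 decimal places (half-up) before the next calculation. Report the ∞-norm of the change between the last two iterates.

0.719

Iteration 1:
  x = (-9 - (1)·0.000 - (1)·0.000 - (3.2)·0.000) / (8.2) = -1.098
  y = (-12 - (-2)·-1.098 - (4)·0.000 - (-2.3)·0.000) / (11.3) = -1.256
  z = (-2 - (3.4)·-1.098 - (1)·-1.256 - (-1)·0.000) / (7.4) = 0.404
  w = (-9 - (-3.8)·-1.098 - (-4)·-1.256 - (1)·0.404) / (11.8) = -1.576
Iteration 2:
  x = (-9 - (1)·-1.256 - (1)·0.404 - (3.2)·-1.576) / (8.2) = -0.379
  y = (-12 - (-2)·-0.379 - (4)·0.404 - (-2.3)·-1.576) / (11.3) = -1.593
  z = (-2 - (3.4)·-0.379 - (1)·-1.593 - (-1)·-1.576) / (7.4) = -0.094
  w = (-9 - (-3.8)·-0.379 - (-4)·-1.593 - (1)·-0.094) / (11.8) = -1.417
Change: (0.719, -0.337, -0.498, 0.159) → max |·| = 0.719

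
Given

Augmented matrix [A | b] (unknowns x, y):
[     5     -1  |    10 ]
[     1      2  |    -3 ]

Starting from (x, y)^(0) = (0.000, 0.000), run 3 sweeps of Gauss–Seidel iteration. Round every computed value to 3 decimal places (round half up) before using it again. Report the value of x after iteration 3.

Iteration 1:
  x = (10 - (-1)·0.000) / (5) = 2.000
  y = (-3 - (1)·2.000) / (2) = -2.500
Iteration 2:
  x = (10 - (-1)·-2.500) / (5) = 1.500
  y = (-3 - (1)·1.500) / (2) = -2.250
Iteration 3:
  x = (10 - (-1)·-2.250) / (5) = 1.550
  y = (-3 - (1)·1.550) / (2) = -2.275

1.550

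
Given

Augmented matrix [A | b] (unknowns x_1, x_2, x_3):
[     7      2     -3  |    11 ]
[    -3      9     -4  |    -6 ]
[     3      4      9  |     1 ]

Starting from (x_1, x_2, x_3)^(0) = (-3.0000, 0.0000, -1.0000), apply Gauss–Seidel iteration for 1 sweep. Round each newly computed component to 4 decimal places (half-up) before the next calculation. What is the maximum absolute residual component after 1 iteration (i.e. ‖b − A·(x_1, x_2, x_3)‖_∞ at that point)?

4.6237

Iteration 1:
  x_1 = (11 - (2)·0.0000 - (-3)·-1.0000) / (7) = 1.1429
  x_2 = (-6 - (-3)·1.1429 - (-4)·-1.0000) / (9) = -0.7301
  x_3 = (1 - (3)·1.1429 - (4)·-0.7301) / (9) = 0.0546
Residual b − A·x = (4.6237, 4.2180, 0.0003); ∞-norm = 4.6237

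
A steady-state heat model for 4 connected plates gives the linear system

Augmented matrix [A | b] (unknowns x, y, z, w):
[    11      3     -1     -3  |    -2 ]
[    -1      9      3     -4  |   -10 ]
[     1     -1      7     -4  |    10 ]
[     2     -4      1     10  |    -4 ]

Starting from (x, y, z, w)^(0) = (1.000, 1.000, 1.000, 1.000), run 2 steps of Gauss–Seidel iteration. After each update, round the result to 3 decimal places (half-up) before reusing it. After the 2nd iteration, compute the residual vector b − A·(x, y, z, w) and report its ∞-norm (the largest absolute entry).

Iteration 1:
  x = (-2 - (3)·1.000 - (-1)·1.000 - (-3)·1.000) / (11) = -0.091
  y = (-10 - (-1)·-0.091 - (3)·1.000 - (-4)·1.000) / (9) = -1.010
  z = (10 - (1)·-0.091 - (-1)·-1.010 - (-4)·1.000) / (7) = 1.869
  w = (-4 - (2)·-0.091 - (-4)·-1.010 - (1)·1.869) / (10) = -0.973
Iteration 2:
  x = (-2 - (3)·-1.010 - (-1)·1.869 - (-3)·-0.973) / (11) = -0.002
  y = (-10 - (-1)·-0.002 - (3)·1.869 - (-4)·-0.973) / (9) = -2.167
  z = (10 - (1)·-0.002 - (-1)·-2.167 - (-4)·-0.973) / (7) = 0.563
  w = (-4 - (2)·-0.002 - (-4)·-2.167 - (1)·0.563) / (10) = -1.323
Residual b − A·x = (1.117, 2.520, -1.398, 0.003); ∞-norm = 2.520

2.520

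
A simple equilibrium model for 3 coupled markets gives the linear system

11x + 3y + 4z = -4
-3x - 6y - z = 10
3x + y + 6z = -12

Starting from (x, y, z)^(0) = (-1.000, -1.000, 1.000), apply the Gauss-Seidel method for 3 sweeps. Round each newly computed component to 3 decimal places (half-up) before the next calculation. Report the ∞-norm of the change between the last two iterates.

0.221

Iteration 1:
  x = (-4 - (3)·-1.000 - (4)·1.000) / (11) = -0.455
  y = (10 - (-3)·-0.455 - (-1)·1.000) / (-6) = -1.606
  z = (-12 - (3)·-0.455 - (1)·-1.606) / (6) = -1.505
Iteration 2:
  x = (-4 - (3)·-1.606 - (4)·-1.505) / (11) = 0.622
  y = (10 - (-3)·0.622 - (-1)·-1.505) / (-6) = -1.727
  z = (-12 - (3)·0.622 - (1)·-1.727) / (6) = -2.023
Iteration 3:
  x = (-4 - (3)·-1.727 - (4)·-2.023) / (11) = 0.843
  y = (10 - (-3)·0.843 - (-1)·-2.023) / (-6) = -1.751
  z = (-12 - (3)·0.843 - (1)·-1.751) / (6) = -2.130
Change: (0.221, -0.024, -0.107) → max |·| = 0.221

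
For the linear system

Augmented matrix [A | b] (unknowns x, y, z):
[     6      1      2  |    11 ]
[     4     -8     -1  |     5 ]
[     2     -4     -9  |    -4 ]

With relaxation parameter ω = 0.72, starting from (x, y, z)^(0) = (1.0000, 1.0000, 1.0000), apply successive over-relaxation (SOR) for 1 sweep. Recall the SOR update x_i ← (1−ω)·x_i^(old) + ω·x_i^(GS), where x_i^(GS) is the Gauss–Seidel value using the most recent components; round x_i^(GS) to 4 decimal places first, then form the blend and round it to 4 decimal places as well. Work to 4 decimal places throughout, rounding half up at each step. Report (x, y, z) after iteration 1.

(1.2400, 0.1864, 0.7388)

Iteration 1:
  x: GS value = (11 - (1)·1.0000 - (2)·1.0000) / (6) = 1.3333;  x ← (1−ω)·1.0000 + ω·1.3333 = 1.2400
  y: GS value = (5 - (4)·1.2400 - (-1)·1.0000) / (-8) = -0.1300;  y ← (1−ω)·1.0000 + ω·-0.1300 = 0.1864
  z: GS value = (-4 - (2)·1.2400 - (-4)·0.1864) / (-9) = 0.6372;  z ← (1−ω)·1.0000 + ω·0.6372 = 0.7388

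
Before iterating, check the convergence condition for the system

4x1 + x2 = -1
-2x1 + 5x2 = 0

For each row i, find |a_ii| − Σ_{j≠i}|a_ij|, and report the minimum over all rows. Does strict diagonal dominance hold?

3

row 1: |4| − (1) = 3
row 2: |5| − (2) = 3
minimum over rows = 3 → strictly diagonally dominant (convergence guaranteed)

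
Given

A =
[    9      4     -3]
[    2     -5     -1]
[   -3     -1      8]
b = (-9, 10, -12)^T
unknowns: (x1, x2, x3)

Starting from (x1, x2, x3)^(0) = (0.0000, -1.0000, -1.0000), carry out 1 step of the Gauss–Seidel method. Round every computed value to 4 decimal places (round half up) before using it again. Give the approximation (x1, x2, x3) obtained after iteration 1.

Iteration 1:
  x1 = (-9 - (4)·-1.0000 - (-3)·-1.0000) / (9) = -0.8889
  x2 = (10 - (2)·-0.8889 - (-1)·-1.0000) / (-5) = -2.1556
  x3 = (-12 - (-3)·-0.8889 - (-1)·-2.1556) / (8) = -2.1028

(-0.8889, -2.1556, -2.1028)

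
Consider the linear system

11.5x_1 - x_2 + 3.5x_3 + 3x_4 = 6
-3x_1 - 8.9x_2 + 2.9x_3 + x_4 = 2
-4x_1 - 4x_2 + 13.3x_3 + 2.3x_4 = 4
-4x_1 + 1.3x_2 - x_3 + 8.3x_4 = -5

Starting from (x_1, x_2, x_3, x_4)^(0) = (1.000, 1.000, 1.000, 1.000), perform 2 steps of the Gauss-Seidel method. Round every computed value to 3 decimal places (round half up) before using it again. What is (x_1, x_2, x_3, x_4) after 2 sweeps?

(0.632, -0.438, 0.461, -0.174)

Iteration 1:
  x_1 = (6 - (-1)·1.000 - (3.5)·1.000 - (3)·1.000) / (11.5) = 0.043
  x_2 = (2 - (-3)·0.043 - (2.9)·1.000 - (1)·1.000) / (-8.9) = 0.199
  x_3 = (4 - (-4)·0.043 - (-4)·0.199 - (2.3)·1.000) / (13.3) = 0.201
  x_4 = (-5 - (-4)·0.043 - (1.3)·0.199 - (-1)·0.201) / (8.3) = -0.589
Iteration 2:
  x_1 = (6 - (-1)·0.199 - (3.5)·0.201 - (3)·-0.589) / (11.5) = 0.632
  x_2 = (2 - (-3)·0.632 - (2.9)·0.201 - (1)·-0.589) / (-8.9) = -0.438
  x_3 = (4 - (-4)·0.632 - (-4)·-0.438 - (2.3)·-0.589) / (13.3) = 0.461
  x_4 = (-5 - (-4)·0.632 - (1.3)·-0.438 - (-1)·0.461) / (8.3) = -0.174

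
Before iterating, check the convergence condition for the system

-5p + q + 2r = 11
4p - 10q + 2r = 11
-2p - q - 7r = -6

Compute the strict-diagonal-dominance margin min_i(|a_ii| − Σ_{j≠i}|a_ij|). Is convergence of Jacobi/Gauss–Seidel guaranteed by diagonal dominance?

row 1: |-5| − (1+2) = 2
row 2: |-10| − (4+2) = 4
row 3: |-7| − (2+1) = 4
minimum over rows = 2 → strictly diagonally dominant (convergence guaranteed)

2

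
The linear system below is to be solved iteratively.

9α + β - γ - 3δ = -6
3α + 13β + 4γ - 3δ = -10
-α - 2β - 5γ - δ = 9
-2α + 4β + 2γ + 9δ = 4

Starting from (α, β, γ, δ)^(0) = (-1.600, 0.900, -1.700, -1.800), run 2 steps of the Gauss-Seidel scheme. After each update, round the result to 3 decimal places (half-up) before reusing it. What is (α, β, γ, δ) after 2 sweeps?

(-0.593, -0.217, -1.686, 0.784)

Iteration 1:
  α = (-6 - (1)·0.900 - (-1)·-1.700 - (-3)·-1.800) / (9) = -1.556
  β = (-10 - (3)·-1.556 - (4)·-1.700 - (-3)·-1.800) / (13) = -0.302
  γ = (9 - (-1)·-1.556 - (-2)·-0.302 - (-1)·-1.800) / (-5) = -1.008
  δ = (4 - (-2)·-1.556 - (4)·-0.302 - (2)·-1.008) / (9) = 0.457
Iteration 2:
  α = (-6 - (1)·-0.302 - (-1)·-1.008 - (-3)·0.457) / (9) = -0.593
  β = (-10 - (3)·-0.593 - (4)·-1.008 - (-3)·0.457) / (13) = -0.217
  γ = (9 - (-1)·-0.593 - (-2)·-0.217 - (-1)·0.457) / (-5) = -1.686
  δ = (4 - (-2)·-0.593 - (4)·-0.217 - (2)·-1.686) / (9) = 0.784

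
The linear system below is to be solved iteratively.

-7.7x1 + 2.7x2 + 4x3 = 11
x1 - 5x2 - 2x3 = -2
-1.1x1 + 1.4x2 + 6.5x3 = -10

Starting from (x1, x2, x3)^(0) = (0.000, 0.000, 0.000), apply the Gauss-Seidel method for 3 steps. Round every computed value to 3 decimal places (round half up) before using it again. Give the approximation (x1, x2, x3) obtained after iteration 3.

Iteration 1:
  x1 = (11 - (2.7)·0.000 - (4)·0.000) / (-7.7) = -1.429
  x2 = (-2 - (1)·-1.429 - (-2)·0.000) / (-5) = 0.114
  x3 = (-10 - (-1.1)·-1.429 - (1.4)·0.114) / (6.5) = -1.805
Iteration 2:
  x1 = (11 - (2.7)·0.114 - (4)·-1.805) / (-7.7) = -2.326
  x2 = (-2 - (1)·-2.326 - (-2)·-1.805) / (-5) = 0.657
  x3 = (-10 - (-1.1)·-2.326 - (1.4)·0.657) / (6.5) = -2.074
Iteration 3:
  x1 = (11 - (2.7)·0.657 - (4)·-2.074) / (-7.7) = -2.276
  x2 = (-2 - (1)·-2.276 - (-2)·-2.074) / (-5) = 0.774
  x3 = (-10 - (-1.1)·-2.276 - (1.4)·0.774) / (6.5) = -2.090

(-2.276, 0.774, -2.090)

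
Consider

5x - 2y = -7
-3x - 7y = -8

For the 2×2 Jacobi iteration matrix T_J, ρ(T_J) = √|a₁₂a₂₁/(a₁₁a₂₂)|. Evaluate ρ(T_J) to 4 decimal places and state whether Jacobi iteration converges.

0.4140

a₁₂a₂₁/(a₁₁a₂₂) = (-2)·(-3) / ((5)·(-7)) = -0.171429
ρ = √|-0.171429| = √0.171429 = 0.4140
ρ < 1, so Jacobi converges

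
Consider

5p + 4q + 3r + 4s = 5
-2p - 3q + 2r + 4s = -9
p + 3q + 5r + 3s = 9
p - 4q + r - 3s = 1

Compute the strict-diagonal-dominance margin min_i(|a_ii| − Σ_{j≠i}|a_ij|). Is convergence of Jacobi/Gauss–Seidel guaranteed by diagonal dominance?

-6

row 1: |5| − (4+3+4) = -6
row 2: |-3| − (2+2+4) = -5
row 3: |5| − (1+3+3) = -2
row 4: |-3| − (1+4+1) = -3
minimum over rows = -6 → not strictly diagonally dominant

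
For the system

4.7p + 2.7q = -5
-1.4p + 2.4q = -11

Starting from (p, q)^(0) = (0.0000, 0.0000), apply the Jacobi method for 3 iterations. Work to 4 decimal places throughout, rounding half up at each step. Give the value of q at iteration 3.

-3.6680

Iteration 1:
  p = (-5 - (2.7)·0.0000) / (4.7) = -1.0638
  q = (-11 - (-1.4)·0.0000) / (2.4) = -4.5833
Iteration 2:
  p = (-5 - (2.7)·-4.5833) / (4.7) = 1.5691
  q = (-11 - (-1.4)·-1.0638) / (2.4) = -5.2039
Iteration 3:
  p = (-5 - (2.7)·-5.2039) / (4.7) = 1.9256
  q = (-11 - (-1.4)·1.5691) / (2.4) = -3.6680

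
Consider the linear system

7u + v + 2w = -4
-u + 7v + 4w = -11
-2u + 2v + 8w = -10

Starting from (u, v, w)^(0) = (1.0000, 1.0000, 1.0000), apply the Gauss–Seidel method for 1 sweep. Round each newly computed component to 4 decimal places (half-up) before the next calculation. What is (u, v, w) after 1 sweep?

Iteration 1:
  u = (-4 - (1)·1.0000 - (2)·1.0000) / (7) = -1.0000
  v = (-11 - (-1)·-1.0000 - (4)·1.0000) / (7) = -2.2857
  w = (-10 - (-2)·-1.0000 - (2)·-2.2857) / (8) = -0.9286

(-1.0000, -2.2857, -0.9286)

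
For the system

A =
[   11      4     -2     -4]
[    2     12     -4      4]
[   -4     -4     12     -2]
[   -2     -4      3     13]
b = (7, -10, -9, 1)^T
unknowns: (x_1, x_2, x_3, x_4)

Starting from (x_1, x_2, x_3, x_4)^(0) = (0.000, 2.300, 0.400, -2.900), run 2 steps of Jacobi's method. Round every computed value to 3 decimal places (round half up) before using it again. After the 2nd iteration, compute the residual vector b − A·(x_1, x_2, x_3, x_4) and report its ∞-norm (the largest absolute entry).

Iteration 1:
  x_1 = (7 - (4)·2.300 - (-2)·0.400 - (-4)·-2.900) / (11) = -1.182
  x_2 = (-10 - (2)·0.000 - (-4)·0.400 - (4)·-2.900) / (12) = 0.267
  x_3 = (-9 - (-4)·0.000 - (-4)·2.300 - (-2)·-2.900) / (12) = -0.467
  x_4 = (1 - (-2)·0.000 - (-4)·2.300 - (3)·0.400) / (13) = 0.692
Iteration 2:
  x_1 = (7 - (4)·0.267 - (-2)·-0.467 - (-4)·0.692) / (11) = 0.706
  x_2 = (-10 - (2)·-1.182 - (-4)·-0.467 - (4)·0.692) / (12) = -1.023
  x_3 = (-9 - (-4)·-1.182 - (-4)·0.267 - (-2)·0.692) / (12) = -0.940
  x_4 = (1 - (-2)·-1.182 - (-4)·0.267 - (3)·-0.467) / (13) = 0.085
Residual b − A·x = (1.786, -3.236, 1.182, 0.035); ∞-norm = 3.236

3.236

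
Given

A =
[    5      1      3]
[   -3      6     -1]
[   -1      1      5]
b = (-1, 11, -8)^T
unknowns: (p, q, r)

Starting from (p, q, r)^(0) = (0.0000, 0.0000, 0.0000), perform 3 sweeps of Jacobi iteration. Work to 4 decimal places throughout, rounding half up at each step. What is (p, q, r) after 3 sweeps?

Iteration 1:
  p = (-1 - (1)·0.0000 - (3)·0.0000) / (5) = -0.2000
  q = (11 - (-3)·0.0000 - (-1)·0.0000) / (6) = 1.8333
  r = (-8 - (-1)·0.0000 - (1)·0.0000) / (5) = -1.6000
Iteration 2:
  p = (-1 - (1)·1.8333 - (3)·-1.6000) / (5) = 0.3933
  q = (11 - (-3)·-0.2000 - (-1)·-1.6000) / (6) = 1.4667
  r = (-8 - (-1)·-0.2000 - (1)·1.8333) / (5) = -2.0067
Iteration 3:
  p = (-1 - (1)·1.4667 - (3)·-2.0067) / (5) = 0.7107
  q = (11 - (-3)·0.3933 - (-1)·-2.0067) / (6) = 1.6955
  r = (-8 - (-1)·0.3933 - (1)·1.4667) / (5) = -1.8147

(0.7107, 1.6955, -1.8147)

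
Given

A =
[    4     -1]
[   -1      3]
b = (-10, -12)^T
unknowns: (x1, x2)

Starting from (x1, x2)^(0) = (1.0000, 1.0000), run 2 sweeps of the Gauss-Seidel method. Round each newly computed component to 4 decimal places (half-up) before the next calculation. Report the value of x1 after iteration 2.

Iteration 1:
  x1 = (-10 - (-1)·1.0000) / (4) = -2.2500
  x2 = (-12 - (-1)·-2.2500) / (3) = -4.7500
Iteration 2:
  x1 = (-10 - (-1)·-4.7500) / (4) = -3.6875
  x2 = (-12 - (-1)·-3.6875) / (3) = -5.2292

-3.6875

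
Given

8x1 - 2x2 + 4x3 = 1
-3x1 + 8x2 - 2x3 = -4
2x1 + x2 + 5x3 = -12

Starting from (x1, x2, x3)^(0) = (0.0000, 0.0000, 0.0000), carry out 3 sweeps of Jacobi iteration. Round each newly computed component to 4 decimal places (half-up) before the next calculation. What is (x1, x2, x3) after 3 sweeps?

(1.0367, -0.6375, -2.6694)

Iteration 1:
  x1 = (1 - (-2)·0.0000 - (4)·0.0000) / (8) = 0.1250
  x2 = (-4 - (-3)·0.0000 - (-2)·0.0000) / (8) = -0.5000
  x3 = (-12 - (2)·0.0000 - (1)·0.0000) / (5) = -2.4000
Iteration 2:
  x1 = (1 - (-2)·-0.5000 - (4)·-2.4000) / (8) = 1.2000
  x2 = (-4 - (-3)·0.1250 - (-2)·-2.4000) / (8) = -1.0531
  x3 = (-12 - (2)·0.1250 - (1)·-0.5000) / (5) = -2.3500
Iteration 3:
  x1 = (1 - (-2)·-1.0531 - (4)·-2.3500) / (8) = 1.0367
  x2 = (-4 - (-3)·1.2000 - (-2)·-2.3500) / (8) = -0.6375
  x3 = (-12 - (2)·1.2000 - (1)·-1.0531) / (5) = -2.6694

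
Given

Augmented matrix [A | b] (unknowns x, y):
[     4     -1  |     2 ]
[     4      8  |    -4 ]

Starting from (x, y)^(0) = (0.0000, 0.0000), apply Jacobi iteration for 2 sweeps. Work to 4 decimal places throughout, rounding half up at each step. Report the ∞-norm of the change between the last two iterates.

0.2500

Iteration 1:
  x = (2 - (-1)·0.0000) / (4) = 0.5000
  y = (-4 - (4)·0.0000) / (8) = -0.5000
Iteration 2:
  x = (2 - (-1)·-0.5000) / (4) = 0.3750
  y = (-4 - (4)·0.5000) / (8) = -0.7500
Change: (-0.1250, -0.2500) → max |·| = 0.2500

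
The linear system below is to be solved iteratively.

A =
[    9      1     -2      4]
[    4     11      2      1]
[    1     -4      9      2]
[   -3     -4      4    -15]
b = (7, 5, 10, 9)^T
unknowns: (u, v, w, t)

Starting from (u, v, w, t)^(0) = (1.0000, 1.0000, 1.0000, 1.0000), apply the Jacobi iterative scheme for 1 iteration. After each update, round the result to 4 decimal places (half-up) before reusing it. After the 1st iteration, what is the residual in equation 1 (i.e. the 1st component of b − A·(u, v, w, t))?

8.8266

Iteration 1:
  u = (7 - (1)·1.0000 - (-2)·1.0000 - (4)·1.0000) / (9) = 0.4444
  v = (5 - (4)·1.0000 - (2)·1.0000 - (1)·1.0000) / (11) = -0.1818
  w = (10 - (1)·1.0000 - (-4)·1.0000 - (2)·1.0000) / (9) = 1.2222
  t = (9 - (-3)·1.0000 - (-4)·1.0000 - (4)·1.0000) / (-15) = -0.8000
Residual b − A·x = (8.8266, 3.5778, -0.5714, -7.2828)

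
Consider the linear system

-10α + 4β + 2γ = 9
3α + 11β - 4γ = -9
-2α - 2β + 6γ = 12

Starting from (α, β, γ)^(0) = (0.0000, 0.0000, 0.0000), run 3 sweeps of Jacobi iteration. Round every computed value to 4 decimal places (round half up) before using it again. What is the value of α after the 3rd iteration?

Iteration 1:
  α = (9 - (4)·0.0000 - (2)·0.0000) / (-10) = -0.9000
  β = (-9 - (3)·0.0000 - (-4)·0.0000) / (11) = -0.8182
  γ = (12 - (-2)·0.0000 - (-2)·0.0000) / (6) = 2.0000
Iteration 2:
  α = (9 - (4)·-0.8182 - (2)·2.0000) / (-10) = -0.8273
  β = (-9 - (3)·-0.9000 - (-4)·2.0000) / (11) = 0.1545
  γ = (12 - (-2)·-0.9000 - (-2)·-0.8182) / (6) = 1.4273
Iteration 3:
  α = (9 - (4)·0.1545 - (2)·1.4273) / (-10) = -0.5527
  β = (-9 - (3)·-0.8273 - (-4)·1.4273) / (11) = -0.0735
  γ = (12 - (-2)·-0.8273 - (-2)·0.1545) / (6) = 1.7757

-0.5527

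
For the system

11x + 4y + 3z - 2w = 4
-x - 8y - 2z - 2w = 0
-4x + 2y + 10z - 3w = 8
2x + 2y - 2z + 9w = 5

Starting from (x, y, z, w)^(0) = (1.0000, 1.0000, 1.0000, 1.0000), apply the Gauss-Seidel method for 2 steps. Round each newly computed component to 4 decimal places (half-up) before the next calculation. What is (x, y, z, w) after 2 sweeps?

(0.3959, -0.5754, 1.3562, 0.8968)

Iteration 1:
  x = (4 - (4)·1.0000 - (3)·1.0000 - (-2)·1.0000) / (11) = -0.0909
  y = (0 - (-1)·-0.0909 - (-2)·1.0000 - (-2)·1.0000) / (-8) = -0.4886
  z = (8 - (-4)·-0.0909 - (2)·-0.4886 - (-3)·1.0000) / (10) = 1.1614
  w = (5 - (2)·-0.0909 - (2)·-0.4886 - (-2)·1.1614) / (9) = 0.9424
Iteration 2:
  x = (4 - (4)·-0.4886 - (3)·1.1614 - (-2)·0.9424) / (11) = 0.3959
  y = (0 - (-1)·0.3959 - (-2)·1.1614 - (-2)·0.9424) / (-8) = -0.5754
  z = (8 - (-4)·0.3959 - (2)·-0.5754 - (-3)·0.9424) / (10) = 1.3562
  w = (5 - (2)·0.3959 - (2)·-0.5754 - (-2)·1.3562) / (9) = 0.8968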